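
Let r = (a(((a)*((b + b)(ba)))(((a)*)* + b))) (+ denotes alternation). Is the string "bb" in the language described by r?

No split of bb into u·v has a matching u and (((a)*((b+b)(ba)))(((a)*)*+b)) matching v.

no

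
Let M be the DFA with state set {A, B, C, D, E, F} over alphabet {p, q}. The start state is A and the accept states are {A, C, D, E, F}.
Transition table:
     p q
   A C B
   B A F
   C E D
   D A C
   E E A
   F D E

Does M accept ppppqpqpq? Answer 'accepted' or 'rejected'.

rejected

A --p--> C
C --p--> E
E --p--> E
E --p--> E
E --q--> A
A --p--> C
C --q--> D
D --p--> A
A --q--> B
End in state B, which is not an accepting state.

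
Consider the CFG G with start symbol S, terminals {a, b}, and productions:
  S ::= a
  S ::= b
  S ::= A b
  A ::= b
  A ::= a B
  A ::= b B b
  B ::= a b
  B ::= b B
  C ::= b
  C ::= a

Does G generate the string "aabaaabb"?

no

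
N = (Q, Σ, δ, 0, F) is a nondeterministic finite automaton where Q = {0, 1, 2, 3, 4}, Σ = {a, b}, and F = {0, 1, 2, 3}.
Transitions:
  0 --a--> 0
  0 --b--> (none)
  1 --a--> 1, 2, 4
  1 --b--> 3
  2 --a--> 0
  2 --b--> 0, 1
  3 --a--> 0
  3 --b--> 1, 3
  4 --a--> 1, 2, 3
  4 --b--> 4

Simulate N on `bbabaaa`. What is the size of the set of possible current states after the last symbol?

0

Start: {0}
read b: {}
The reachable set is empty and stays empty for the remaining 6 symbols.
Final reachable set {} has 0 states.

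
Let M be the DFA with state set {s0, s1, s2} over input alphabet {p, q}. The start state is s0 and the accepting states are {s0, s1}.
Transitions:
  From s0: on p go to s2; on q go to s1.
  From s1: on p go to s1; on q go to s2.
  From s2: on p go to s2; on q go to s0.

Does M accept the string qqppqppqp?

rejected

s0 --q--> s1
s1 --q--> s2
s2 --p--> s2
s2 --p--> s2
s2 --q--> s0
s0 --p--> s2
s2 --p--> s2
s2 --q--> s0
s0 --p--> s2
End in state s2, which is not an accepting state.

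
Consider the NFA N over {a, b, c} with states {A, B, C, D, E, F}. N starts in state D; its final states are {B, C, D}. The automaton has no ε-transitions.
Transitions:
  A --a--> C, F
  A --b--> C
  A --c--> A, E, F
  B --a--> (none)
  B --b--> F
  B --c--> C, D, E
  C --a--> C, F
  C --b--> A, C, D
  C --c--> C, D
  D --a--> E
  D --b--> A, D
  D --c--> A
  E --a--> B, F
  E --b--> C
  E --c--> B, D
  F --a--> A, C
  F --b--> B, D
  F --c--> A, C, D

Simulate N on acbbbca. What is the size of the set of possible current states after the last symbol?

Start: {D}
read a: {E}
read c: {B, D}
read b: {A, D, F}
read b: {A, B, C, D}
read b: {A, C, D, F}
read c: {A, C, D, E, F}
read a: {A, B, C, E, F}
Final reachable set {A, B, C, E, F} has 5 states.

5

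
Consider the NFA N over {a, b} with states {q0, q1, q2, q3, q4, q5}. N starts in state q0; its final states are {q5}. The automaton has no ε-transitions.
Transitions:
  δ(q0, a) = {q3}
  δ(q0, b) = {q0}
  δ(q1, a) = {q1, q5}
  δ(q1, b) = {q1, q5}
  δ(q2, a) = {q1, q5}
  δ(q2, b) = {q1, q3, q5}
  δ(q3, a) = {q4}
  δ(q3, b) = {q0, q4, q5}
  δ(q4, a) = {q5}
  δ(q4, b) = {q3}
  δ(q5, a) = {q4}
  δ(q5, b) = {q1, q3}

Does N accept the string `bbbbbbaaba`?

Start: {q0}
read b: {q0}
read b: {q0}
read b: {q0}
read b: {q0}
read b: {q0}
read b: {q0}
read a: {q3}
read a: {q4}
read b: {q3}
read a: {q4}
Reachable ∩ accepting = {} — empty.

rejected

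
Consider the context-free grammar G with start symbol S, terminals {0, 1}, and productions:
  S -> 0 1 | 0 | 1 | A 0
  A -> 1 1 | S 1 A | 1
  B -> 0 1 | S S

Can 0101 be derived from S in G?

no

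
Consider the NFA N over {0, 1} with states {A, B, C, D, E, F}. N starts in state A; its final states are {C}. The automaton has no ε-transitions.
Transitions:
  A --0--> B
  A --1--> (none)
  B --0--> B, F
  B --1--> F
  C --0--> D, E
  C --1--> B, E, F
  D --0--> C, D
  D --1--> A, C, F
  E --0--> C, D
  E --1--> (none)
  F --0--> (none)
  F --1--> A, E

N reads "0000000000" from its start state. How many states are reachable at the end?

Start: {A}
read 0: {B}
read 0: {B, F}
read 0: {B, F}
read 0: {B, F}
read 0: {B, F}
read 0: {B, F}
read 0: {B, F}
read 0: {B, F}
read 0: {B, F}
read 0: {B, F}
Final reachable set {B, F} has 2 states.

2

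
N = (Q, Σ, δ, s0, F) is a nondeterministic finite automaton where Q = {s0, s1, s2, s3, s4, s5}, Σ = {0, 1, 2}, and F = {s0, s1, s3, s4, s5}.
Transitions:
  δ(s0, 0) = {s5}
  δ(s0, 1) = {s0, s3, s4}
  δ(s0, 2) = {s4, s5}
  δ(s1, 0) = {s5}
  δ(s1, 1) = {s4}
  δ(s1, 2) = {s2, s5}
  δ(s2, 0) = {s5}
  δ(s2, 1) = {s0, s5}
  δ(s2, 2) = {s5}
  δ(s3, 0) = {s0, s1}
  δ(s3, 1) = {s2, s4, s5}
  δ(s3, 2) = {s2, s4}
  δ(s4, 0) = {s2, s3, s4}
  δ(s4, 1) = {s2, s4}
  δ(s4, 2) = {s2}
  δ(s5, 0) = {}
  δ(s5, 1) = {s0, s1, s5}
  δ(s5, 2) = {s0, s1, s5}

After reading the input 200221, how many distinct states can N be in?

Start: {s0}
read 2: {s4, s5}
read 0: {s2, s3, s4}
read 0: {s0, s1, s2, s3, s4, s5}
read 2: {s0, s1, s2, s4, s5}
read 2: {s0, s1, s2, s4, s5}
read 1: {s0, s1, s2, s3, s4, s5}
Final reachable set {s0, s1, s2, s3, s4, s5} has 6 states.

6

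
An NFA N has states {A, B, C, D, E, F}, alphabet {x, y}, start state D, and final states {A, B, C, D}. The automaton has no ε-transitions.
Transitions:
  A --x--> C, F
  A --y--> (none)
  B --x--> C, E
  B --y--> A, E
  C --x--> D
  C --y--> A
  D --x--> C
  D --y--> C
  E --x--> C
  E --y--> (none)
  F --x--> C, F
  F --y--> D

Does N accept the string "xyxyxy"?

accepted

Start: {D}
read x: {C}
read y: {A}
read x: {C, F}
read y: {A, D}
read x: {C, F}
read y: {A, D}
Reachable ∩ accepting = {A, D} — nonempty.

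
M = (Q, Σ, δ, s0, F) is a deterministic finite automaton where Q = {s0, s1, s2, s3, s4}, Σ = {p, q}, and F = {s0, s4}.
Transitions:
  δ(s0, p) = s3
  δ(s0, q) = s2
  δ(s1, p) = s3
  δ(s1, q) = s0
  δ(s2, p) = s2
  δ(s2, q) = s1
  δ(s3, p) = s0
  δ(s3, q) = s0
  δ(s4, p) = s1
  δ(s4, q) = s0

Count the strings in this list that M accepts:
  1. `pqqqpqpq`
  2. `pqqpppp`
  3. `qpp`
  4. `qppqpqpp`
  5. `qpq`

2

`pqqqpqpq`: accepted
`pqqpppp`: rejected
`qpp`: rejected
`qppqpqpp`: accepted
`qpq`: rejected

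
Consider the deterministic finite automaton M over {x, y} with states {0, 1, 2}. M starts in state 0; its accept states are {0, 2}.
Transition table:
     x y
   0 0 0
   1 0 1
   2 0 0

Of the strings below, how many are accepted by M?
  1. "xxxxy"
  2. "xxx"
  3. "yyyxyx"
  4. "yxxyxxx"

"xxxxy": accepted
"xxx": accepted
"yyyxyx": accepted
"yxxyxxx": accepted

4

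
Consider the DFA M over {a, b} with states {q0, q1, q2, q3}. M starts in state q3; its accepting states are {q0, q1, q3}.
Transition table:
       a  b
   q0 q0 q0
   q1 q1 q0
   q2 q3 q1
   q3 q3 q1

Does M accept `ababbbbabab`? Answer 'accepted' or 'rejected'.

accepted

q3 --a--> q3
q3 --b--> q1
q1 --a--> q1
q1 --b--> q0
q0 --b--> q0
q0 --b--> q0
q0 --b--> q0
q0 --a--> q0
q0 --b--> q0
q0 --a--> q0
q0 --b--> q0
End in state q0, which is an accepting state.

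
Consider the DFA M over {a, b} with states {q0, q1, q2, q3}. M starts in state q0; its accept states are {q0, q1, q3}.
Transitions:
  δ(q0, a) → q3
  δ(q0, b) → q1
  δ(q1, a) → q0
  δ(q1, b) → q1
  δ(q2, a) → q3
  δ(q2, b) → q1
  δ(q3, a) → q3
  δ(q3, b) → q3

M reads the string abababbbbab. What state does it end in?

q3

q0 --a--> q3
q3 --b--> q3
q3 --a--> q3
q3 --b--> q3
q3 --a--> q3
q3 --b--> q3
q3 --b--> q3
q3 --b--> q3
q3 --b--> q3
q3 --a--> q3
q3 --b--> q3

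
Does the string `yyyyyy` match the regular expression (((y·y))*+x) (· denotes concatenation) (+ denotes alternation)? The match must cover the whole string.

The left alternative ((y·y))* matches yyyyyy.

yes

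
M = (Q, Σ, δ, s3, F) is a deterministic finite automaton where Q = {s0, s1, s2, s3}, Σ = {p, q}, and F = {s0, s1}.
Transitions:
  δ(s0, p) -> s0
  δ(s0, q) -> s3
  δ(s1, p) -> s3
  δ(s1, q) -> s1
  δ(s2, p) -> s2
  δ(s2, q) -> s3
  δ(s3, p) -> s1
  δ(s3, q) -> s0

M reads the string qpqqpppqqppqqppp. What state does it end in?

s0

s3 --q--> s0
s0 --p--> s0
s0 --q--> s3
s3 --q--> s0
s0 --p--> s0
s0 --p--> s0
s0 --p--> s0
s0 --q--> s3
s3 --q--> s0
s0 --p--> s0
s0 --p--> s0
s0 --q--> s3
s3 --q--> s0
s0 --p--> s0
s0 --p--> s0
s0 --p--> s0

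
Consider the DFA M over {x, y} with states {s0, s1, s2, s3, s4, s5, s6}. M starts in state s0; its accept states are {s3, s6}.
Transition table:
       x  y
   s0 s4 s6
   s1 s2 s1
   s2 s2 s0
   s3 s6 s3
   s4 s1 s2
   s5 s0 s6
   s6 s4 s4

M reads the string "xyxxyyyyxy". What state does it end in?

s0

s0 --x--> s4
s4 --y--> s2
s2 --x--> s2
s2 --x--> s2
s2 --y--> s0
s0 --y--> s6
s6 --y--> s4
s4 --y--> s2
s2 --x--> s2
s2 --y--> s0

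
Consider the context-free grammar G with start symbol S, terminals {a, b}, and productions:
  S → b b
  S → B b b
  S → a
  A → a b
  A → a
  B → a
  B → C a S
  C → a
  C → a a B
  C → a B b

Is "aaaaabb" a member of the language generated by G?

S ⇒ Bbb ⇒ CaSbb ⇒ aaBaSbb ⇒ aaaaSbb ⇒ aaaaabb

yes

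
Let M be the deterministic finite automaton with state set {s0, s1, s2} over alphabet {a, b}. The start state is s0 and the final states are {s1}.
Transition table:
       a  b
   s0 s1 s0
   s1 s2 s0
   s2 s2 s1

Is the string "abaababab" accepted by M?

accepted

s0 --a--> s1
s1 --b--> s0
s0 --a--> s1
s1 --a--> s2
s2 --b--> s1
s1 --a--> s2
s2 --b--> s1
s1 --a--> s2
s2 --b--> s1
End in state s1, which is an accepting state.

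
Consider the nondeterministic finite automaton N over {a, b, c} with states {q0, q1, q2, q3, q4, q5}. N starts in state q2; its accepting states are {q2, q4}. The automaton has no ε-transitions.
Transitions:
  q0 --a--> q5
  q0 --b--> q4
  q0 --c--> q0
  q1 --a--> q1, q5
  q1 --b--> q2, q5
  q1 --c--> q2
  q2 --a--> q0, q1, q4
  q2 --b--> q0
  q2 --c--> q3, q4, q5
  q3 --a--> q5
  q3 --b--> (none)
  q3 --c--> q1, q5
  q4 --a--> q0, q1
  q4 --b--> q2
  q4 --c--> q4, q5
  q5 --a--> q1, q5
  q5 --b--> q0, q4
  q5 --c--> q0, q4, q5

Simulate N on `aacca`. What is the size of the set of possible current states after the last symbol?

Start: {q2}
read a: {q0, q1, q4}
read a: {q0, q1, q5}
read c: {q0, q2, q4, q5}
read c: {q0, q3, q4, q5}
read a: {q0, q1, q5}
Final reachable set {q0, q1, q5} has 3 states.

3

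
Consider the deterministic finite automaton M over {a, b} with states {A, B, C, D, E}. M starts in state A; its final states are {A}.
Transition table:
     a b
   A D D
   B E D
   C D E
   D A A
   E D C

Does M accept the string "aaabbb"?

accepted

A --a--> D
D --a--> A
A --a--> D
D --b--> A
A --b--> D
D --b--> A
End in state A, which is an accepting state.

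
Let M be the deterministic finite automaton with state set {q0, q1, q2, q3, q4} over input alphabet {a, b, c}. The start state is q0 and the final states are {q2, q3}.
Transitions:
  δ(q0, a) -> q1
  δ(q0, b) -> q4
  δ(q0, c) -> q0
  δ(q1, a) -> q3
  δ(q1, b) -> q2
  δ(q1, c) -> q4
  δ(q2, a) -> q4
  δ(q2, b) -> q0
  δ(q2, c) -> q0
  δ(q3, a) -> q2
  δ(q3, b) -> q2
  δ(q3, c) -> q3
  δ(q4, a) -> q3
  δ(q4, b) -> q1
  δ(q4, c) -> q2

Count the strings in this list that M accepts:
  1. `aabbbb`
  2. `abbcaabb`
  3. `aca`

1

`aabbbb`: rejected
`abbcaabb`: rejected
`aca`: accepted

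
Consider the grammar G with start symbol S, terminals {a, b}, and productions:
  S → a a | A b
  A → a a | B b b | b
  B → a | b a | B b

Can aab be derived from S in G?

yes

S ⇒ Ab ⇒ aab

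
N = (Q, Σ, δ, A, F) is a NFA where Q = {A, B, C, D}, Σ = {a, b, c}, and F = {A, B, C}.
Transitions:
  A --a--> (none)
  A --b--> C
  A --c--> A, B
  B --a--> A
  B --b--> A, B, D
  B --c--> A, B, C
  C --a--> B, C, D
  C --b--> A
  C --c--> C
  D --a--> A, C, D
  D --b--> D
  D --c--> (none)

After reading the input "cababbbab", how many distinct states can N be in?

4

Start: {A}
read c: {A, B}
read a: {A}
read b: {C}
read a: {B, C, D}
read b: {A, B, D}
read b: {A, B, C, D}
read b: {A, B, C, D}
read a: {A, B, C, D}
read b: {A, B, C, D}
Final reachable set {A, B, C, D} has 4 states.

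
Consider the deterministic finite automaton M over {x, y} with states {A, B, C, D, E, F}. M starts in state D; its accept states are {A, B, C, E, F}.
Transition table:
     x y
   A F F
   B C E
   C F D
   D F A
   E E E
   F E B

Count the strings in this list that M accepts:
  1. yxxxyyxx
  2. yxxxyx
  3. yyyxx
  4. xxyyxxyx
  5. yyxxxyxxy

5

yxxxyyxx: accepted
yxxxyx: accepted
yyyxx: accepted
xxyyxxyx: accepted
yyxxxyxxy: accepted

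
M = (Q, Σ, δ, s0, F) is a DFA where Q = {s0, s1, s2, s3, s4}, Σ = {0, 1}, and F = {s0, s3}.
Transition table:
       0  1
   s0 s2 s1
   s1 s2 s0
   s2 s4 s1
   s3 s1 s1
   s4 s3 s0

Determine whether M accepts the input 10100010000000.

s0 --1--> s1
s1 --0--> s2
s2 --1--> s1
s1 --0--> s2
s2 --0--> s4
s4 --0--> s3
s3 --1--> s1
s1 --0--> s2
s2 --0--> s4
s4 --0--> s3
s3 --0--> s1
s1 --0--> s2
s2 --0--> s4
s4 --0--> s3
End in state s3, which is an accepting state.

accepted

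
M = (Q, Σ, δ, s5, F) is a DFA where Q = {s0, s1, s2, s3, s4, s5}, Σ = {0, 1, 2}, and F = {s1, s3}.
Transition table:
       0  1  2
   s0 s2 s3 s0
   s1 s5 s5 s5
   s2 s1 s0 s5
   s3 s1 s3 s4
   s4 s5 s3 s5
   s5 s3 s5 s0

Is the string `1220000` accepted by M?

accepted

s5 --1--> s5
s5 --2--> s0
s0 --2--> s0
s0 --0--> s2
s2 --0--> s1
s1 --0--> s5
s5 --0--> s3
End in state s3, which is an accepting state.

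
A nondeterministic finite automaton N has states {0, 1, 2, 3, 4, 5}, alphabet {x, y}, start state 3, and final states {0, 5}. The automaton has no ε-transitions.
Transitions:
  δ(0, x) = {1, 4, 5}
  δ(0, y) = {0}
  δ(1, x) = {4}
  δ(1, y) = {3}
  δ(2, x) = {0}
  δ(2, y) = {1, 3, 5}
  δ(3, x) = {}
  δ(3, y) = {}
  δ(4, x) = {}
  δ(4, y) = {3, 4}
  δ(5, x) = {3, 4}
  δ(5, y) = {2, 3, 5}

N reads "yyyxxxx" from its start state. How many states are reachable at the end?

0

Start: {3}
read y: {}
The reachable set is empty and stays empty for the remaining 6 symbols.
Final reachable set {} has 0 states.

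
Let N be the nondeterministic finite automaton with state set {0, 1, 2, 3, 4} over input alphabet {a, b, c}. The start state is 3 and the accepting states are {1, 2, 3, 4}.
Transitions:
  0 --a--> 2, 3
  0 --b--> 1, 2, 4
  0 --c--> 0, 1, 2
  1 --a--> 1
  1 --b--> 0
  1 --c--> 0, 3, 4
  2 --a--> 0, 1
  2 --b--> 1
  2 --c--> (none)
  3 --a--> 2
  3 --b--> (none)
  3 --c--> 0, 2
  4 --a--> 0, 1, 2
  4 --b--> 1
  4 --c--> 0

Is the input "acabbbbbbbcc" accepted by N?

Start: {3}
read a: {2}
read c: {}
The reachable set is empty and stays empty for the remaining 10 symbols.
Reachable ∩ accepting = {} — empty.

rejected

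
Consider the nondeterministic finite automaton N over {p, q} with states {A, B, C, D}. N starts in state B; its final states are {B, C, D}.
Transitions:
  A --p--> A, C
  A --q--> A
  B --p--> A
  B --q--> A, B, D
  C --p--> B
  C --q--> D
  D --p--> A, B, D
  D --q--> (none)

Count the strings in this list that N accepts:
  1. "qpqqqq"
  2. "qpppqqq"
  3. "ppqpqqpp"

3

"qpqqqq": accepted
"qpppqqq": accepted
"ppqpqqpp": accepted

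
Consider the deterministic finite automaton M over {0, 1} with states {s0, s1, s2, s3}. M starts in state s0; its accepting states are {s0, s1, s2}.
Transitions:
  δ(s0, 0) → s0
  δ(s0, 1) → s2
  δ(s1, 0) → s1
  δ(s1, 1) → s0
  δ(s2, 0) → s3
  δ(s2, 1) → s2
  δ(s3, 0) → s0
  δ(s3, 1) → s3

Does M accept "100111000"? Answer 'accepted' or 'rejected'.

accepted

s0 --1--> s2
s2 --0--> s3
s3 --0--> s0
s0 --1--> s2
s2 --1--> s2
s2 --1--> s2
s2 --0--> s3
s3 --0--> s0
s0 --0--> s0
End in state s0, which is an accepting state.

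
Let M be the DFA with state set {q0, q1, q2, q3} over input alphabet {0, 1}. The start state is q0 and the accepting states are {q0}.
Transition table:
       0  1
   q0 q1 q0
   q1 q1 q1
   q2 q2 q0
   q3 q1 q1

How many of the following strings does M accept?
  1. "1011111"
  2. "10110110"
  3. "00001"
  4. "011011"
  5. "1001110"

0

"1011111": rejected
"10110110": rejected
"00001": rejected
"011011": rejected
"1001110": rejected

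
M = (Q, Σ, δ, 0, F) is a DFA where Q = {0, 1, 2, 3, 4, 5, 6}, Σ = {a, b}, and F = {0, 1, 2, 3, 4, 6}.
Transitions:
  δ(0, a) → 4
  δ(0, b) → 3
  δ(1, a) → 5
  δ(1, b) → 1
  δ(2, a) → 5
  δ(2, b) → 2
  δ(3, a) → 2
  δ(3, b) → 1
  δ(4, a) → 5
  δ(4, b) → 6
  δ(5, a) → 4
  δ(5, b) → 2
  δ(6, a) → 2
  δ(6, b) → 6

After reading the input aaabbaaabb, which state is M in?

6

0 --a--> 4
4 --a--> 5
5 --a--> 4
4 --b--> 6
6 --b--> 6
6 --a--> 2
2 --a--> 5
5 --a--> 4
4 --b--> 6
6 --b--> 6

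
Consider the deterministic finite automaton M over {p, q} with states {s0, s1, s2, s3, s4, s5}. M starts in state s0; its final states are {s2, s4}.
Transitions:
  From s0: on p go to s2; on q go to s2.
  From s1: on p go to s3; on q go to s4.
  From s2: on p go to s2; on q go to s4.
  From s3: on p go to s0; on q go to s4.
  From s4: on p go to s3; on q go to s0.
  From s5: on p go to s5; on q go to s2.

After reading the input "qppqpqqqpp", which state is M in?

s2

s0 --q--> s2
s2 --p--> s2
s2 --p--> s2
s2 --q--> s4
s4 --p--> s3
s3 --q--> s4
s4 --q--> s0
s0 --q--> s2
s2 --p--> s2
s2 --p--> s2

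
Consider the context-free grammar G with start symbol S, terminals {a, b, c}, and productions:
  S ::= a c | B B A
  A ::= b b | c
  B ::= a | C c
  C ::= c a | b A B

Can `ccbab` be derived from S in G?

no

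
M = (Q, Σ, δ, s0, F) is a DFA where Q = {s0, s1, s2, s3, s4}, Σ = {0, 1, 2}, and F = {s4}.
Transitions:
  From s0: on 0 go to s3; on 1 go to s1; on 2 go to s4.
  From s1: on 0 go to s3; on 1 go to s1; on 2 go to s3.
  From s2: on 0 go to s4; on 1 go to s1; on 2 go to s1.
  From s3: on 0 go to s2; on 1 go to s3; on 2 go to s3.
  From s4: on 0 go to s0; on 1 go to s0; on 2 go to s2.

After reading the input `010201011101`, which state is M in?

s0 --0--> s3
s3 --1--> s3
s3 --0--> s2
s2 --2--> s1
s1 --0--> s3
s3 --1--> s3
s3 --0--> s2
s2 --1--> s1
s1 --1--> s1
s1 --1--> s1
s1 --0--> s3
s3 --1--> s3

s3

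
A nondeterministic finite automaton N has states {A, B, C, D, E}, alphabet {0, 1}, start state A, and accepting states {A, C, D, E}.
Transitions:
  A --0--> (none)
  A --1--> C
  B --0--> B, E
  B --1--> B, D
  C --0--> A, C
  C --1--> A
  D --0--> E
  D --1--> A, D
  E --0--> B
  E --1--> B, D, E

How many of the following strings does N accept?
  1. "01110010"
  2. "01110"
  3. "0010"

0

"01110010": rejected
"01110": rejected
"0010": rejected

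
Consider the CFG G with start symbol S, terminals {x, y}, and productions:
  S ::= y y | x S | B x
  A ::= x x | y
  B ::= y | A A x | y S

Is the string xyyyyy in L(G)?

no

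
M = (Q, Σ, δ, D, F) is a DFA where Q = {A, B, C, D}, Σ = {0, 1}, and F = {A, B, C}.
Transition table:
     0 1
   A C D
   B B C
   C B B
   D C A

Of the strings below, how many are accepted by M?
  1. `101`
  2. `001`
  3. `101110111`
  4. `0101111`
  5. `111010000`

5

`101`: accepted
`001`: accepted
`101110111`: accepted
`0101111`: accepted
`111010000`: accepted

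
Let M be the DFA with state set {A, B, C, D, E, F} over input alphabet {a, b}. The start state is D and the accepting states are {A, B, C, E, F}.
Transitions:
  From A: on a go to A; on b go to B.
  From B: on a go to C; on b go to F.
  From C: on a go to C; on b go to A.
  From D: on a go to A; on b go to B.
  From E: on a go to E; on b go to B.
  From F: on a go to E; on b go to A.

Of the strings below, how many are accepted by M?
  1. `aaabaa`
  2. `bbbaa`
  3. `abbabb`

`aaabaa`: accepted
`bbbaa`: accepted
`abbabb`: accepted

3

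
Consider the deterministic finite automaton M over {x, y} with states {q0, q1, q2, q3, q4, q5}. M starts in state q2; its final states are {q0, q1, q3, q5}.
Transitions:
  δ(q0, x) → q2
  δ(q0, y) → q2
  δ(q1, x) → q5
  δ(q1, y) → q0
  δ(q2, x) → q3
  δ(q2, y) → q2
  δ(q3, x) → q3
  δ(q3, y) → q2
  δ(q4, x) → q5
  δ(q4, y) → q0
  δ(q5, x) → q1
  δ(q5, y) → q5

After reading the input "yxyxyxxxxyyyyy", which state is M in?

q2

q2 --y--> q2
q2 --x--> q3
q3 --y--> q2
q2 --x--> q3
q3 --y--> q2
q2 --x--> q3
q3 --x--> q3
q3 --x--> q3
q3 --x--> q3
q3 --y--> q2
q2 --y--> q2
q2 --y--> q2
q2 --y--> q2
q2 --y--> q2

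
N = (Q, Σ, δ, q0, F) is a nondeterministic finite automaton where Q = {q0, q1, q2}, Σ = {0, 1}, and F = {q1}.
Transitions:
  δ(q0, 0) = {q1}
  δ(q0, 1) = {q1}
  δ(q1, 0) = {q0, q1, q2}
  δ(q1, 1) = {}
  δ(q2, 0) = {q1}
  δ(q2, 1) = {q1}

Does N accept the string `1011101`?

rejected

Start: {q0}
read 1: {q1}
read 0: {q0, q1, q2}
read 1: {q1}
read 1: {}
The reachable set is empty and stays empty for the remaining 3 symbols.
Reachable ∩ accepting = {} — empty.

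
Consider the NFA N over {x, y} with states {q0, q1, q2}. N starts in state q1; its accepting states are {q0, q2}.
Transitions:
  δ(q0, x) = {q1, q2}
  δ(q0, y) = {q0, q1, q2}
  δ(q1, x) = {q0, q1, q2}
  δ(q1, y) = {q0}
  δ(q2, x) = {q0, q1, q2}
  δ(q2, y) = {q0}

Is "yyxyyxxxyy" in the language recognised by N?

accepted

Start: {q1}
read y: {q0}
read y: {q0, q1, q2}
read x: {q0, q1, q2}
read y: {q0, q1, q2}
read y: {q0, q1, q2}
read x: {q0, q1, q2}
read x: {q0, q1, q2}
read x: {q0, q1, q2}
read y: {q0, q1, q2}
read y: {q0, q1, q2}
Reachable ∩ accepting = {q0, q2} — nonempty.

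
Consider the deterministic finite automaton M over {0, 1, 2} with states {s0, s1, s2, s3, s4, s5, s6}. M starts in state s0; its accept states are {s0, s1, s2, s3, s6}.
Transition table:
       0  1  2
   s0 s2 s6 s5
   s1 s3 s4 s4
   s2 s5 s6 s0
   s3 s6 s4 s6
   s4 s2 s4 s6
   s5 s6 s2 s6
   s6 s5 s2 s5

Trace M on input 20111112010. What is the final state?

s0 --2--> s5
s5 --0--> s6
s6 --1--> s2
s2 --1--> s6
s6 --1--> s2
s2 --1--> s6
s6 --1--> s2
s2 --2--> s0
s0 --0--> s2
s2 --1--> s6
s6 --0--> s5

s5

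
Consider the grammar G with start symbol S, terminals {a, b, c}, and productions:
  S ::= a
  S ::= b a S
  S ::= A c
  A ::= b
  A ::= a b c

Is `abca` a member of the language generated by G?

no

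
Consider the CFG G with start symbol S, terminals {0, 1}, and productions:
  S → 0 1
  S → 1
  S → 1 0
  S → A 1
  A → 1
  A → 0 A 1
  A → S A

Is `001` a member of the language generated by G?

no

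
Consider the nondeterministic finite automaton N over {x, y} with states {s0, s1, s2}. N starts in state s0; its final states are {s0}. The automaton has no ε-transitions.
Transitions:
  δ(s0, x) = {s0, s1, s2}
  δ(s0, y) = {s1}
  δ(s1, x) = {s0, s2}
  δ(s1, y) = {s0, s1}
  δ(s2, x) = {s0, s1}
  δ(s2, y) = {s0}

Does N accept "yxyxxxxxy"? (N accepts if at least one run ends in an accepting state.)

accepted

Start: {s0}
read y: {s1}
read x: {s0, s2}
read y: {s0, s1}
read x: {s0, s1, s2}
read x: {s0, s1, s2}
read x: {s0, s1, s2}
read x: {s0, s1, s2}
read x: {s0, s1, s2}
read y: {s0, s1}
Reachable ∩ accepting = {s0} — nonempty.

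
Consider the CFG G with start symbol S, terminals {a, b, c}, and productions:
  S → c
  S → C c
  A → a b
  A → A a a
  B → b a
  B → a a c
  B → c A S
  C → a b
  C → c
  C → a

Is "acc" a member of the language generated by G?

no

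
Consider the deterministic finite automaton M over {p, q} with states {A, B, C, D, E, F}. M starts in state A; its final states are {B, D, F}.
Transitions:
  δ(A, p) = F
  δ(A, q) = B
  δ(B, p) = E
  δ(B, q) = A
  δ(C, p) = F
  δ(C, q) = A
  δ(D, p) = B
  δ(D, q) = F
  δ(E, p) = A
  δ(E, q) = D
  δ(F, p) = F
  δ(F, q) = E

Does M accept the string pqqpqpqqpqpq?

A --p--> F
F --q--> E
E --q--> D
D --p--> B
B --q--> A
A --p--> F
F --q--> E
E --q--> D
D --p--> B
B --q--> A
A --p--> F
F --q--> E
End in state E, which is not an accepting state.

rejected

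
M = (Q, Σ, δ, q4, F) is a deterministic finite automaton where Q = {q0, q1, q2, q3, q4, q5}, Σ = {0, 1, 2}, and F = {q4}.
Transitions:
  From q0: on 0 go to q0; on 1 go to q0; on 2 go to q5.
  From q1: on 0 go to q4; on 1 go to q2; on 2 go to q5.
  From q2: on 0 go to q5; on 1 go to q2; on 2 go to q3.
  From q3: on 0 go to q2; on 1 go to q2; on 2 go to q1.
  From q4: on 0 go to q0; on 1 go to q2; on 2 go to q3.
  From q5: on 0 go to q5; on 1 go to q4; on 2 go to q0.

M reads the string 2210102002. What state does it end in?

q4 --2--> q3
q3 --2--> q1
q1 --1--> q2
q2 --0--> q5
q5 --1--> q4
q4 --0--> q0
q0 --2--> q5
q5 --0--> q5
q5 --0--> q5
q5 --2--> q0

q0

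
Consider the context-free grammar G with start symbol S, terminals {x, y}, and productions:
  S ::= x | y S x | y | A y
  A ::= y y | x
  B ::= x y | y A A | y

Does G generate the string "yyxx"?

no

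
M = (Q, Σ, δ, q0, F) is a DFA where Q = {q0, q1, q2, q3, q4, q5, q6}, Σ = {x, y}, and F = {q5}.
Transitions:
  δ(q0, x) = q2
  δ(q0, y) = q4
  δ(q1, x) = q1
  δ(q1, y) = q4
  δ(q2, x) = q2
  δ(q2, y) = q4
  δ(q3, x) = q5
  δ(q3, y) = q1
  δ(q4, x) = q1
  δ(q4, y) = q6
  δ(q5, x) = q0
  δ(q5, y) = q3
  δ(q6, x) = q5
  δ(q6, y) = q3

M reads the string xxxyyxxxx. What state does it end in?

q0 --x--> q2
q2 --x--> q2
q2 --x--> q2
q2 --y--> q4
q4 --y--> q6
q6 --x--> q5
q5 --x--> q0
q0 --x--> q2
q2 --x--> q2

q2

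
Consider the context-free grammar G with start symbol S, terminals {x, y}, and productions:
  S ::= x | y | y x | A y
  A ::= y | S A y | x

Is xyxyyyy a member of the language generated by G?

yes

S ⇒ Ay ⇒ SAyy ⇒ xAyy ⇒ xSAyyy ⇒ xyxAyyy ⇒ xyxyyyy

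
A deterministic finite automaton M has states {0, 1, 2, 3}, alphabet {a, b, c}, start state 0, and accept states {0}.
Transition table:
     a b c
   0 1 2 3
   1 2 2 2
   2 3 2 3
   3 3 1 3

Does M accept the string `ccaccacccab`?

rejected

0 --c--> 3
3 --c--> 3
3 --a--> 3
3 --c--> 3
3 --c--> 3
3 --a--> 3
3 --c--> 3
3 --c--> 3
3 --c--> 3
3 --a--> 3
3 --b--> 1
End in state 1, which is not an accepting state.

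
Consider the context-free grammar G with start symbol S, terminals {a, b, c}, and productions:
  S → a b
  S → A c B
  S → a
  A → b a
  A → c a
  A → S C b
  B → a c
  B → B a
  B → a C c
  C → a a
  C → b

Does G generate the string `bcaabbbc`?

no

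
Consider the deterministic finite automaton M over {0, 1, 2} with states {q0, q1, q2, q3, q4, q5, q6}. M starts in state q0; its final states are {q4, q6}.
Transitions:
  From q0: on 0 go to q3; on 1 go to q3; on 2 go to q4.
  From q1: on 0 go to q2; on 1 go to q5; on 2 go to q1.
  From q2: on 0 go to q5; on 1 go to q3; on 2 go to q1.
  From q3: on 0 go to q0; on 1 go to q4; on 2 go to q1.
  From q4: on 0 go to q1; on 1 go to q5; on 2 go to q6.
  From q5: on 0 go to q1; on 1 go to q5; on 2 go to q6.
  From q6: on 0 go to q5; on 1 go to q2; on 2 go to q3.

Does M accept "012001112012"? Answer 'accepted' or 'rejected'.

q0 --0--> q3
q3 --1--> q4
q4 --2--> q6
q6 --0--> q5
q5 --0--> q1
q1 --1--> q5
q5 --1--> q5
q5 --1--> q5
q5 --2--> q6
q6 --0--> q5
q5 --1--> q5
q5 --2--> q6
End in state q6, which is an accepting state.

accepted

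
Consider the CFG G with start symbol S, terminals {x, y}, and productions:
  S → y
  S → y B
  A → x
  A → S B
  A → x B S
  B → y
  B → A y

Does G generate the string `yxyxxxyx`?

no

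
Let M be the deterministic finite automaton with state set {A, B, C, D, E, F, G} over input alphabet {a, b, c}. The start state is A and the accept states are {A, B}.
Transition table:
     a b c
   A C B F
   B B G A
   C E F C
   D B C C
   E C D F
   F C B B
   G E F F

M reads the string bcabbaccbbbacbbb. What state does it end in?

A --b--> B
B --c--> A
A --a--> C
C --b--> F
F --b--> B
B --a--> B
B --c--> A
A --c--> F
F --b--> B
B --b--> G
G --b--> F
F --a--> C
C --c--> C
C --b--> F
F --b--> B
B --b--> G

G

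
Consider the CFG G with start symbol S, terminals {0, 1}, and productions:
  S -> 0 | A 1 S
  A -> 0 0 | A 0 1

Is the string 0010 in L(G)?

S ⇒ A1S ⇒ 001S ⇒ 0010

yes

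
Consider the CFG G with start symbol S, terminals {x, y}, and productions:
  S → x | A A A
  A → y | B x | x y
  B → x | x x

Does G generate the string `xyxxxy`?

S ⇒ AAA ⇒ xyAA ⇒ xyBxA ⇒ xyxxxA ⇒ xyxxxy

yes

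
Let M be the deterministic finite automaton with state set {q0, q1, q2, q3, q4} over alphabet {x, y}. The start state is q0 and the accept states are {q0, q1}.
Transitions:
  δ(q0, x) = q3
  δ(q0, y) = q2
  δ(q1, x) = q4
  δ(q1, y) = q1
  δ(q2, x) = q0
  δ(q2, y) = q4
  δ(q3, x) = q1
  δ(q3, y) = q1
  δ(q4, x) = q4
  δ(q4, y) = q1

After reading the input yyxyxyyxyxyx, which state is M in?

q4

q0 --y--> q2
q2 --y--> q4
q4 --x--> q4
q4 --y--> q1
q1 --x--> q4
q4 --y--> q1
q1 --y--> q1
q1 --x--> q4
q4 --y--> q1
q1 --x--> q4
q4 --y--> q1
q1 --x--> q4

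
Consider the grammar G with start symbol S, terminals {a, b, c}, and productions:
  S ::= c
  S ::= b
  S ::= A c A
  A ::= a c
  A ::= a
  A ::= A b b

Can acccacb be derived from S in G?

no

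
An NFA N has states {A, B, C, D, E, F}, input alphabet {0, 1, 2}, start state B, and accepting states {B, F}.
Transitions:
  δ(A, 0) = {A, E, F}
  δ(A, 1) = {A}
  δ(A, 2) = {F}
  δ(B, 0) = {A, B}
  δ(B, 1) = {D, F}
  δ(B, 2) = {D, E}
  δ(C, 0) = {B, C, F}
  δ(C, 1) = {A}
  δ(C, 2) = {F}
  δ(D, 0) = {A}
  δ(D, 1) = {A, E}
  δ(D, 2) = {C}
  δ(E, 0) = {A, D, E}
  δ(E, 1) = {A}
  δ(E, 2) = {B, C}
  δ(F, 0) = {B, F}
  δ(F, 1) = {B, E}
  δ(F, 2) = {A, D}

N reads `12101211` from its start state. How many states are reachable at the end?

5

Start: {B}
read 1: {D, F}
read 2: {A, C, D}
read 1: {A, E}
read 0: {A, D, E, F}
read 1: {A, B, E}
read 2: {B, C, D, E, F}
read 1: {A, B, D, E, F}
read 1: {A, B, D, E, F}
Final reachable set {A, B, D, E, F} has 5 states.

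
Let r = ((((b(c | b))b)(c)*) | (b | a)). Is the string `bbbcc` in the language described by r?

The left alternative (((b(c|b))b)(c)*) matches bbbcc.

yes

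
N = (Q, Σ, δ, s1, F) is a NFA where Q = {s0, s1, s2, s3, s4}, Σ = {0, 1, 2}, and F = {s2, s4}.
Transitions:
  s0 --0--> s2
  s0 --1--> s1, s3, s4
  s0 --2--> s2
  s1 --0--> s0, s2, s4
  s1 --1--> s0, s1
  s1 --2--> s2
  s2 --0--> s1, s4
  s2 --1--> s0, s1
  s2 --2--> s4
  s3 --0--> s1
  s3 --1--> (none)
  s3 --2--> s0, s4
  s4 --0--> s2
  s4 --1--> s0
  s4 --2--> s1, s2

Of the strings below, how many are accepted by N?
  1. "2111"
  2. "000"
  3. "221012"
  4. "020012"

"2111": accepted
"000": accepted
"221012": accepted
"020012": accepted

4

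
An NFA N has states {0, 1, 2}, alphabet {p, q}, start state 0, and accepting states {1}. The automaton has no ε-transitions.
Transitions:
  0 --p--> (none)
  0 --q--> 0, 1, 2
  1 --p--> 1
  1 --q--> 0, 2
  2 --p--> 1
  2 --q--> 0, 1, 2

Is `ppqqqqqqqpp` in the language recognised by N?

rejected

Start: {0}
read p: {}
The reachable set is empty and stays empty for the remaining 10 symbols.
Reachable ∩ accepting = {} — empty.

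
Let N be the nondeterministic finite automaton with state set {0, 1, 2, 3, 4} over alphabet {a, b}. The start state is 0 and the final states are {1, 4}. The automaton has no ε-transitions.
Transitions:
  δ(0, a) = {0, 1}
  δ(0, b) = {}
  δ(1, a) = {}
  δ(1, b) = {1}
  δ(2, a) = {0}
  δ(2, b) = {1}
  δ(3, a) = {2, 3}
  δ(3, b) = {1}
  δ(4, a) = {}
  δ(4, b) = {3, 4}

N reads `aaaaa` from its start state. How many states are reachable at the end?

Start: {0}
read a: {0, 1}
read a: {0, 1}
read a: {0, 1}
read a: {0, 1}
read a: {0, 1}
Final reachable set {0, 1} has 2 states.

2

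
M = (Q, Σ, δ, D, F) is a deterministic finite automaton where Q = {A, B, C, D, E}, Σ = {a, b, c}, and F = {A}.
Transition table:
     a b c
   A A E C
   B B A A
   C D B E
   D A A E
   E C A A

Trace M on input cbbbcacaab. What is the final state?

D --c--> E
E --b--> A
A --b--> E
E --b--> A
A --c--> C
C --a--> D
D --c--> E
E --a--> C
C --a--> D
D --b--> A

A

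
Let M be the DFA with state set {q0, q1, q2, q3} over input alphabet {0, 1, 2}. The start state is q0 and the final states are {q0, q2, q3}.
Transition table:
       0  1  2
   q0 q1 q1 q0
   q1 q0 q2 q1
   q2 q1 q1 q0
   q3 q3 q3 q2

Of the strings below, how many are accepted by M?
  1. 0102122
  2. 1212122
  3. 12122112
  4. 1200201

0102122: accepted
1212122: rejected
12122112: accepted
1200201: rejected

2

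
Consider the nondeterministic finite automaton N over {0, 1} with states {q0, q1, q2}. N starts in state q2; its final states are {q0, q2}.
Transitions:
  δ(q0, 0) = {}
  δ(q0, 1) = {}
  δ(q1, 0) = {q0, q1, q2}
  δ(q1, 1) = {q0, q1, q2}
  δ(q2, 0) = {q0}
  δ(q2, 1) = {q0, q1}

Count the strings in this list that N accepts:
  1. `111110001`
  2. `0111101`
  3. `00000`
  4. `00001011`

1

`111110001`: accepted
`0111101`: rejected
`00000`: rejected
`00001011`: rejected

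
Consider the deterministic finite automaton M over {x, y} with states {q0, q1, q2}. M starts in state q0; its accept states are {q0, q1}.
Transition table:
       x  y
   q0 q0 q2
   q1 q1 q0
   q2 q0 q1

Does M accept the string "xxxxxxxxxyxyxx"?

accepted

q0 --x--> q0
q0 --x--> q0
q0 --x--> q0
q0 --x--> q0
q0 --x--> q0
q0 --x--> q0
q0 --x--> q0
q0 --x--> q0
q0 --x--> q0
q0 --y--> q2
q2 --x--> q0
q0 --y--> q2
q2 --x--> q0
q0 --x--> q0
End in state q0, which is an accepting state.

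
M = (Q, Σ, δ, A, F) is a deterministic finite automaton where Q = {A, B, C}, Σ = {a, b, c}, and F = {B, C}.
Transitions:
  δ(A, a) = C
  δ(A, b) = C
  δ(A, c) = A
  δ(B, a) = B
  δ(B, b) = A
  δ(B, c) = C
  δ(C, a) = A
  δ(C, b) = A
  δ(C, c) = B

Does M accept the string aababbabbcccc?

accepted

A --a--> C
C --a--> A
A --b--> C
C --a--> A
A --b--> C
C --b--> A
A --a--> C
C --b--> A
A --b--> C
C --c--> B
B --c--> C
C --c--> B
B --c--> C
End in state C, which is an accepting state.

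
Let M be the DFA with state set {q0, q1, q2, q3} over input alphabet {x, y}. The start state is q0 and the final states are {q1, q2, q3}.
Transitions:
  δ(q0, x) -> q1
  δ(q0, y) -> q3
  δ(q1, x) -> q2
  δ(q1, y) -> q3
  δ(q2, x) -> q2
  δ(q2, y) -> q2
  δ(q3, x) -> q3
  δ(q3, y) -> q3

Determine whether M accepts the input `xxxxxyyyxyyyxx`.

accepted

q0 --x--> q1
q1 --x--> q2
q2 --x--> q2
q2 --x--> q2
q2 --x--> q2
q2 --y--> q2
q2 --y--> q2
q2 --y--> q2
q2 --x--> q2
q2 --y--> q2
q2 --y--> q2
q2 --y--> q2
q2 --x--> q2
q2 --x--> q2
End in state q2, which is an accepting state.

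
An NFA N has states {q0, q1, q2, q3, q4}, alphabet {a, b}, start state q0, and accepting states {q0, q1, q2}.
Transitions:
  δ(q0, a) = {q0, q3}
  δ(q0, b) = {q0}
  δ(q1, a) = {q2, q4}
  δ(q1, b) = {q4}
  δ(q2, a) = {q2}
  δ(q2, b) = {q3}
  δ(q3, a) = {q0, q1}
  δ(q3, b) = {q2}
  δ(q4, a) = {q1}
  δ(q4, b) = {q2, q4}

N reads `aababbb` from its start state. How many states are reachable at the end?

4

Start: {q0}
read a: {q0, q3}
read a: {q0, q1, q3}
read b: {q0, q2, q4}
read a: {q0, q1, q2, q3}
read b: {q0, q2, q3, q4}
read b: {q0, q2, q3, q4}
read b: {q0, q2, q3, q4}
Final reachable set {q0, q2, q3, q4} has 4 states.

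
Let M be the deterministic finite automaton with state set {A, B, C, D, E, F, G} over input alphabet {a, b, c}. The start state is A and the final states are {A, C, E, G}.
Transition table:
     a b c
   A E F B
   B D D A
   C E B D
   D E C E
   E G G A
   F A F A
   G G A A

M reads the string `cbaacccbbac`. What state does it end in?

A --c--> B
B --b--> D
D --a--> E
E --a--> G
G --c--> A
A --c--> B
B --c--> A
A --b--> F
F --b--> F
F --a--> A
A --c--> B

B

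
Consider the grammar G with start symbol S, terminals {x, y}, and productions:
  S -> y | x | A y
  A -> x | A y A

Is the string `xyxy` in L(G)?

S ⇒ Ay ⇒ AyAy ⇒ xyAy ⇒ xyxy

yes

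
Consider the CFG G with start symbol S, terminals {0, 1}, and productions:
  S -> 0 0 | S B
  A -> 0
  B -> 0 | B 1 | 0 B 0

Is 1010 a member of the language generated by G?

no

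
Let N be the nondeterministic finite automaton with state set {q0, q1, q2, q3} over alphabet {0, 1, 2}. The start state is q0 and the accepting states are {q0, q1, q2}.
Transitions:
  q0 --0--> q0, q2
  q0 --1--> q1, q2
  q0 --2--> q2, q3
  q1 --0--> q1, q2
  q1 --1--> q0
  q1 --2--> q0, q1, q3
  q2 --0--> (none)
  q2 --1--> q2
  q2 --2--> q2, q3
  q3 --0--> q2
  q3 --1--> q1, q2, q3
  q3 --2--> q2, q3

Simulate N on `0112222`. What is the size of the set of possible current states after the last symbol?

Start: {q0}
read 0: {q0, q2}
read 1: {q1, q2}
read 1: {q0, q2}
read 2: {q2, q3}
read 2: {q2, q3}
read 2: {q2, q3}
read 2: {q2, q3}
Final reachable set {q2, q3} has 2 states.

2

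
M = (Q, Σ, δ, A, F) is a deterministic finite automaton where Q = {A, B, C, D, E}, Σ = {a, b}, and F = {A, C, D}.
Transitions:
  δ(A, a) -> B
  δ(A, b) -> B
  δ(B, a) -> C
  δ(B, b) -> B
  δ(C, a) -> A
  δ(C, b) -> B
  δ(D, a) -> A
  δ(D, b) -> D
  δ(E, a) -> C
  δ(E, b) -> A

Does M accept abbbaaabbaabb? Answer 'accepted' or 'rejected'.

rejected

A --a--> B
B --b--> B
B --b--> B
B --b--> B
B --a--> C
C --a--> A
A --a--> B
B --b--> B
B --b--> B
B --a--> C
C --a--> A
A --b--> B
B --b--> B
End in state B, which is not an accepting state.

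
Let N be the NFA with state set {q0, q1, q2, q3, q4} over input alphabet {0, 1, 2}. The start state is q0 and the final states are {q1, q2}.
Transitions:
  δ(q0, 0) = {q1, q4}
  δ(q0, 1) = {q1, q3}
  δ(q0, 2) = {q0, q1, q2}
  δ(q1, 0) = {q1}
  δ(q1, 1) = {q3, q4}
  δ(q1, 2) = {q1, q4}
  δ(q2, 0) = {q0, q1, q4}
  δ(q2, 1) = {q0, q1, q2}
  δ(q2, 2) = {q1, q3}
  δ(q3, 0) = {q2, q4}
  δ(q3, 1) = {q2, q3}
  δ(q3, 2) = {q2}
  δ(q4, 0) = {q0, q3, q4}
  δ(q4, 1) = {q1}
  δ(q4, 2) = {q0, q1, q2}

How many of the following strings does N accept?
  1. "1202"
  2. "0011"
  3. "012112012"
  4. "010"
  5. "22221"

"1202": accepted
"0011": accepted
"012112012": accepted
"010": accepted
"22221": accepted

5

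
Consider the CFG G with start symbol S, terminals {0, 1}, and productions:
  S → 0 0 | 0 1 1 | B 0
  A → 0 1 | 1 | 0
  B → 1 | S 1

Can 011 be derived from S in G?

S ⇒ 011

yes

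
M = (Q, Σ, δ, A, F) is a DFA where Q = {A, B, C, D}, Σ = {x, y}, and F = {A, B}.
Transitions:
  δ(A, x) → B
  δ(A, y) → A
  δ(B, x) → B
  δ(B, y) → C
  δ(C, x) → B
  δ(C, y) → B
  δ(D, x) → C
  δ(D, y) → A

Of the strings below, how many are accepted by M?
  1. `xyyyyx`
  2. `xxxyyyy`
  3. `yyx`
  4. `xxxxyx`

`xyyyyx`: accepted
`xxxyyyy`: accepted
`yyx`: accepted
`xxxxyx`: accepted

4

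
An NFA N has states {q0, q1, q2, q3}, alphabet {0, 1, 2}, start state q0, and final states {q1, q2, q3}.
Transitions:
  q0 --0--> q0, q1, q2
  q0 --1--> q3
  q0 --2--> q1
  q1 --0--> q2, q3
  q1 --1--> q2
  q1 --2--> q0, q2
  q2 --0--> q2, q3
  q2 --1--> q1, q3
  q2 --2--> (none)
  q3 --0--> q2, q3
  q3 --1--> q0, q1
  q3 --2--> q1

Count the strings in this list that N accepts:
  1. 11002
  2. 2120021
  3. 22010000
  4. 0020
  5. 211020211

11002: accepted
2120021: rejected
22010000: accepted
0020: accepted
211020211: accepted

4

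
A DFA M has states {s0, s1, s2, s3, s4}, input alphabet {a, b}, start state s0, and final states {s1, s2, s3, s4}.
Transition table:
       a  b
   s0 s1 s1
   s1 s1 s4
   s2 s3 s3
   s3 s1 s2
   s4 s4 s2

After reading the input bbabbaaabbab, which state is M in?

s0 --b--> s1
s1 --b--> s4
s4 --a--> s4
s4 --b--> s2
s2 --b--> s3
s3 --a--> s1
s1 --a--> s1
s1 --a--> s1
s1 --b--> s4
s4 --b--> s2
s2 --a--> s3
s3 --b--> s2

s2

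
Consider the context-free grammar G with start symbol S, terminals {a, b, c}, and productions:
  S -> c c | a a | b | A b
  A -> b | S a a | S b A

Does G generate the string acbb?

no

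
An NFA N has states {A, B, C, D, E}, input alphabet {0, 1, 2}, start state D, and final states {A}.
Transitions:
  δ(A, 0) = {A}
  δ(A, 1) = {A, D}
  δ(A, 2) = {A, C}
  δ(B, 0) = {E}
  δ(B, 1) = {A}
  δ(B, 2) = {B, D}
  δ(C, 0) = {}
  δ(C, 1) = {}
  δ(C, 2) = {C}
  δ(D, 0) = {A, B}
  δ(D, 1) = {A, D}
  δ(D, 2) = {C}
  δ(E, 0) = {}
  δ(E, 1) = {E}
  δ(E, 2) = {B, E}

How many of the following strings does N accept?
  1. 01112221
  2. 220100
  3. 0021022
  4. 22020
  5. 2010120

01112221: accepted
220100: rejected
0021022: accepted
22020: rejected
2010120: rejected

2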